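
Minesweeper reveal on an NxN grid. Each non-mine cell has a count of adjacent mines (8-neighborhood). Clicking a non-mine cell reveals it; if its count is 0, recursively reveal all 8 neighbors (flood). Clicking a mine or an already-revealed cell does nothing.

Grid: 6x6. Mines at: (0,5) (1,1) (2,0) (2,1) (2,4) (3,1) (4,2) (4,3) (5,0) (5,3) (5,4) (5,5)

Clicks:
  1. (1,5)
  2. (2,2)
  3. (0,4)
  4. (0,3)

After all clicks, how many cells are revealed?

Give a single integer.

Click 1 (1,5) count=2: revealed 1 new [(1,5)] -> total=1
Click 2 (2,2) count=3: revealed 1 new [(2,2)] -> total=2
Click 3 (0,4) count=1: revealed 1 new [(0,4)] -> total=3
Click 4 (0,3) count=0: revealed 5 new [(0,2) (0,3) (1,2) (1,3) (1,4)] -> total=8

Answer: 8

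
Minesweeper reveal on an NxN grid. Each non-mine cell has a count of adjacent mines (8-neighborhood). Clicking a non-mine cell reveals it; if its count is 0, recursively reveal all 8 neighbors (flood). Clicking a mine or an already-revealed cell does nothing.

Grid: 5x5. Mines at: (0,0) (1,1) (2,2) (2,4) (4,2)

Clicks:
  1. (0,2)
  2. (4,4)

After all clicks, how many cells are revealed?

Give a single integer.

Click 1 (0,2) count=1: revealed 1 new [(0,2)] -> total=1
Click 2 (4,4) count=0: revealed 4 new [(3,3) (3,4) (4,3) (4,4)] -> total=5

Answer: 5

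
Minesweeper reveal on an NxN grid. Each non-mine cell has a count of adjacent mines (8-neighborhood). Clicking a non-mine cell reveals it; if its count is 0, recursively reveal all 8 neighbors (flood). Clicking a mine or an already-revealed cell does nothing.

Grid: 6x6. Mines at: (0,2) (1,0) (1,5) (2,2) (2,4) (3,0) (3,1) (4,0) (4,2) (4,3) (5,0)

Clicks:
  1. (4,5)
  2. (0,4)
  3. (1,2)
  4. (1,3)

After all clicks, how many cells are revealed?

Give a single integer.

Answer: 9

Derivation:
Click 1 (4,5) count=0: revealed 6 new [(3,4) (3,5) (4,4) (4,5) (5,4) (5,5)] -> total=6
Click 2 (0,4) count=1: revealed 1 new [(0,4)] -> total=7
Click 3 (1,2) count=2: revealed 1 new [(1,2)] -> total=8
Click 4 (1,3) count=3: revealed 1 new [(1,3)] -> total=9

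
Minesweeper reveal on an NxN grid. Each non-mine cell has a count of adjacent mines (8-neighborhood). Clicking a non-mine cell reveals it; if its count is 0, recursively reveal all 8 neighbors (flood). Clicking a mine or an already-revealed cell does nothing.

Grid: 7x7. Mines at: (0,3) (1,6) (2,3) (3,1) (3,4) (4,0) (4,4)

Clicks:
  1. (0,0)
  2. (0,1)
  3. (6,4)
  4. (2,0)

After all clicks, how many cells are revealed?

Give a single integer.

Click 1 (0,0) count=0: revealed 9 new [(0,0) (0,1) (0,2) (1,0) (1,1) (1,2) (2,0) (2,1) (2,2)] -> total=9
Click 2 (0,1) count=0: revealed 0 new [(none)] -> total=9
Click 3 (6,4) count=0: revealed 23 new [(2,5) (2,6) (3,5) (3,6) (4,1) (4,2) (4,3) (4,5) (4,6) (5,0) (5,1) (5,2) (5,3) (5,4) (5,5) (5,6) (6,0) (6,1) (6,2) (6,3) (6,4) (6,5) (6,6)] -> total=32
Click 4 (2,0) count=1: revealed 0 new [(none)] -> total=32

Answer: 32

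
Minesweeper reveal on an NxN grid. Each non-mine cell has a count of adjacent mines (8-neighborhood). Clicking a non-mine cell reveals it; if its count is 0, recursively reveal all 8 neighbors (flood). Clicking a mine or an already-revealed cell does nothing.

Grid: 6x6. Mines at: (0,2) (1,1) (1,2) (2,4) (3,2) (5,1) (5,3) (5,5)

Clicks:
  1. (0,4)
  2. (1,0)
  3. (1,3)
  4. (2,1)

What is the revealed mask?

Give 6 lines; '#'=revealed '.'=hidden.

Answer: ...###
#..###
.#....
......
......
......

Derivation:
Click 1 (0,4) count=0: revealed 6 new [(0,3) (0,4) (0,5) (1,3) (1,4) (1,5)] -> total=6
Click 2 (1,0) count=1: revealed 1 new [(1,0)] -> total=7
Click 3 (1,3) count=3: revealed 0 new [(none)] -> total=7
Click 4 (2,1) count=3: revealed 1 new [(2,1)] -> total=8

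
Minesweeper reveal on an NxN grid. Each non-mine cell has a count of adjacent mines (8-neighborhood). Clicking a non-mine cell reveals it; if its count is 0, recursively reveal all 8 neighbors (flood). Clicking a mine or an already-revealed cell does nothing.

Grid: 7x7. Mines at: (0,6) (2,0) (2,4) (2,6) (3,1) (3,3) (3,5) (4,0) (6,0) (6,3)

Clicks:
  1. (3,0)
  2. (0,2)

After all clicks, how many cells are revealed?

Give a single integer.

Click 1 (3,0) count=3: revealed 1 new [(3,0)] -> total=1
Click 2 (0,2) count=0: revealed 15 new [(0,0) (0,1) (0,2) (0,3) (0,4) (0,5) (1,0) (1,1) (1,2) (1,3) (1,4) (1,5) (2,1) (2,2) (2,3)] -> total=16

Answer: 16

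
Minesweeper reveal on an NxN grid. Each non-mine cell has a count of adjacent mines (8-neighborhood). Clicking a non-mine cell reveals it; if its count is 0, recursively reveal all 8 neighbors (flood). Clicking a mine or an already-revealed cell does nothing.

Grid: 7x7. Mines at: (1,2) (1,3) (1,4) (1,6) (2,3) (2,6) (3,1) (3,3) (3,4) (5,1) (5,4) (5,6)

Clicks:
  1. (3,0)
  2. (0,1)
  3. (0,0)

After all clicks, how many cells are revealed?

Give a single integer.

Click 1 (3,0) count=1: revealed 1 new [(3,0)] -> total=1
Click 2 (0,1) count=1: revealed 1 new [(0,1)] -> total=2
Click 3 (0,0) count=0: revealed 5 new [(0,0) (1,0) (1,1) (2,0) (2,1)] -> total=7

Answer: 7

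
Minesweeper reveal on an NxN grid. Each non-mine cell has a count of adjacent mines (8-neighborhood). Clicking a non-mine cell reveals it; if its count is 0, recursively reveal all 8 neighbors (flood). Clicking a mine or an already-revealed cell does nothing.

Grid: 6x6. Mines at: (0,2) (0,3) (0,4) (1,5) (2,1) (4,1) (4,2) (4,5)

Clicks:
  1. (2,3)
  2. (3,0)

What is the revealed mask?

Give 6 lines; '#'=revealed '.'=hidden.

Click 1 (2,3) count=0: revealed 9 new [(1,2) (1,3) (1,4) (2,2) (2,3) (2,4) (3,2) (3,3) (3,4)] -> total=9
Click 2 (3,0) count=2: revealed 1 new [(3,0)] -> total=10

Answer: ......
..###.
..###.
#.###.
......
......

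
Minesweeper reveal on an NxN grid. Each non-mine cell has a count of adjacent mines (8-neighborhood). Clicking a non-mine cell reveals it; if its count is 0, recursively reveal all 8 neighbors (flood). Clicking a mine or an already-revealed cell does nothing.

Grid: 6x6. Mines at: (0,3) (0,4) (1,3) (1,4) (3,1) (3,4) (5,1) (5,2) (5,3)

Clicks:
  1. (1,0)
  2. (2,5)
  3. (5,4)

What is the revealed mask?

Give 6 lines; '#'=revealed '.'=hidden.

Answer: ###...
###...
###..#
......
......
....#.

Derivation:
Click 1 (1,0) count=0: revealed 9 new [(0,0) (0,1) (0,2) (1,0) (1,1) (1,2) (2,0) (2,1) (2,2)] -> total=9
Click 2 (2,5) count=2: revealed 1 new [(2,5)] -> total=10
Click 3 (5,4) count=1: revealed 1 new [(5,4)] -> total=11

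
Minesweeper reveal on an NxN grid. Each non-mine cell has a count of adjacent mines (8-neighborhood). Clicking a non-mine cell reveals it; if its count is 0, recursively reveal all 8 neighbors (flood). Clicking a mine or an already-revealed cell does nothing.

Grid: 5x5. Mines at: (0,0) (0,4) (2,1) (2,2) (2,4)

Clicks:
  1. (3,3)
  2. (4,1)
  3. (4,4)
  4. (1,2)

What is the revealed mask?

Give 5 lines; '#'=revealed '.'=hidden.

Click 1 (3,3) count=2: revealed 1 new [(3,3)] -> total=1
Click 2 (4,1) count=0: revealed 9 new [(3,0) (3,1) (3,2) (3,4) (4,0) (4,1) (4,2) (4,3) (4,4)] -> total=10
Click 3 (4,4) count=0: revealed 0 new [(none)] -> total=10
Click 4 (1,2) count=2: revealed 1 new [(1,2)] -> total=11

Answer: .....
..#..
.....
#####
#####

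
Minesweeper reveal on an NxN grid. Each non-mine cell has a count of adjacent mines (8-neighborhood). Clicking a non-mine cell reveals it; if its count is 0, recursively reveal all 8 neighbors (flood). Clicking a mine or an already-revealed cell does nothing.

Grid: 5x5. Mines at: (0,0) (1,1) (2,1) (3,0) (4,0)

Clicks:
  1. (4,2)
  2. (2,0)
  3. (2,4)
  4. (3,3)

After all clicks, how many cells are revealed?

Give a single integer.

Answer: 18

Derivation:
Click 1 (4,2) count=0: revealed 17 new [(0,2) (0,3) (0,4) (1,2) (1,3) (1,4) (2,2) (2,3) (2,4) (3,1) (3,2) (3,3) (3,4) (4,1) (4,2) (4,3) (4,4)] -> total=17
Click 2 (2,0) count=3: revealed 1 new [(2,0)] -> total=18
Click 3 (2,4) count=0: revealed 0 new [(none)] -> total=18
Click 4 (3,3) count=0: revealed 0 new [(none)] -> total=18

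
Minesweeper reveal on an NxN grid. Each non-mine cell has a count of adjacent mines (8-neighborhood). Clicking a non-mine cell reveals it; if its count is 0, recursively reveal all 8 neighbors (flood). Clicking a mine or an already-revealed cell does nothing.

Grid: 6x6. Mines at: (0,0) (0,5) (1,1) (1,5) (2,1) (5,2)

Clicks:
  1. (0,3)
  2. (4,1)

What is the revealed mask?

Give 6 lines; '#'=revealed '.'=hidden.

Click 1 (0,3) count=0: revealed 21 new [(0,2) (0,3) (0,4) (1,2) (1,3) (1,4) (2,2) (2,3) (2,4) (2,5) (3,2) (3,3) (3,4) (3,5) (4,2) (4,3) (4,4) (4,5) (5,3) (5,4) (5,5)] -> total=21
Click 2 (4,1) count=1: revealed 1 new [(4,1)] -> total=22

Answer: ..###.
..###.
..####
..####
.#####
...###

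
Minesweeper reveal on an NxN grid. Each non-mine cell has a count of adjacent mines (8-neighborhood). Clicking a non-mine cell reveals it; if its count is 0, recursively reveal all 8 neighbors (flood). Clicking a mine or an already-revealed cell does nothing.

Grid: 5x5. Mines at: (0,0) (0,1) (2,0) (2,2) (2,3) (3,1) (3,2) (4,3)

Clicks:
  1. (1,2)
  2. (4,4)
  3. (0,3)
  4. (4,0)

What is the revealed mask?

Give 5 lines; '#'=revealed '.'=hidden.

Click 1 (1,2) count=3: revealed 1 new [(1,2)] -> total=1
Click 2 (4,4) count=1: revealed 1 new [(4,4)] -> total=2
Click 3 (0,3) count=0: revealed 5 new [(0,2) (0,3) (0,4) (1,3) (1,4)] -> total=7
Click 4 (4,0) count=1: revealed 1 new [(4,0)] -> total=8

Answer: ..###
..###
.....
.....
#...#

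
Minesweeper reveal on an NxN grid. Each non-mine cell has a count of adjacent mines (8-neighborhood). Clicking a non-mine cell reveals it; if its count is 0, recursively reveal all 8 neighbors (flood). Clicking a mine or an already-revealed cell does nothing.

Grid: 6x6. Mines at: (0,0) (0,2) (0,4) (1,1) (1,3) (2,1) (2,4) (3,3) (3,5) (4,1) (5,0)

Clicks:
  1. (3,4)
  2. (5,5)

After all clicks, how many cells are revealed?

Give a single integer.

Click 1 (3,4) count=3: revealed 1 new [(3,4)] -> total=1
Click 2 (5,5) count=0: revealed 8 new [(4,2) (4,3) (4,4) (4,5) (5,2) (5,3) (5,4) (5,5)] -> total=9

Answer: 9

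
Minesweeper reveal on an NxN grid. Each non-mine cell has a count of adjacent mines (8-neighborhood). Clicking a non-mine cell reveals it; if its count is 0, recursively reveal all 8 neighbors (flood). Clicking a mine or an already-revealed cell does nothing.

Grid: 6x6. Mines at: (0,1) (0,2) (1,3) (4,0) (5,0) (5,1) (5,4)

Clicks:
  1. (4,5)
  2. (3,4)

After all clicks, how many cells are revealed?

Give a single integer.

Click 1 (4,5) count=1: revealed 1 new [(4,5)] -> total=1
Click 2 (3,4) count=0: revealed 23 new [(0,4) (0,5) (1,0) (1,1) (1,2) (1,4) (1,5) (2,0) (2,1) (2,2) (2,3) (2,4) (2,5) (3,0) (3,1) (3,2) (3,3) (3,4) (3,5) (4,1) (4,2) (4,3) (4,4)] -> total=24

Answer: 24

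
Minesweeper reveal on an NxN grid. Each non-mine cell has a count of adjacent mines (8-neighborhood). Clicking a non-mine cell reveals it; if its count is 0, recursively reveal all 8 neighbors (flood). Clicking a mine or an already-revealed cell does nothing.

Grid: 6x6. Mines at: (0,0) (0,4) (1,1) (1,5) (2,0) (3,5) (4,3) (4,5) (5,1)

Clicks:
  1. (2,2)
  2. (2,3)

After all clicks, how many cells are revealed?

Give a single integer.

Answer: 9

Derivation:
Click 1 (2,2) count=1: revealed 1 new [(2,2)] -> total=1
Click 2 (2,3) count=0: revealed 8 new [(1,2) (1,3) (1,4) (2,3) (2,4) (3,2) (3,3) (3,4)] -> total=9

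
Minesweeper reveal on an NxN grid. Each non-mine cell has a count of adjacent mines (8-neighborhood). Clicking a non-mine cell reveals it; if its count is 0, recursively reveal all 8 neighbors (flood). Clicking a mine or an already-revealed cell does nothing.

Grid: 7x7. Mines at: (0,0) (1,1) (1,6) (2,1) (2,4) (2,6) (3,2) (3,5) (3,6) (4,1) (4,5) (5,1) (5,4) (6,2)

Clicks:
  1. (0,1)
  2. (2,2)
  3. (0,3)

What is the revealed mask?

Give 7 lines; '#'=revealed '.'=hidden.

Answer: .#####.
..####.
..#....
.......
.......
.......
.......

Derivation:
Click 1 (0,1) count=2: revealed 1 new [(0,1)] -> total=1
Click 2 (2,2) count=3: revealed 1 new [(2,2)] -> total=2
Click 3 (0,3) count=0: revealed 8 new [(0,2) (0,3) (0,4) (0,5) (1,2) (1,3) (1,4) (1,5)] -> total=10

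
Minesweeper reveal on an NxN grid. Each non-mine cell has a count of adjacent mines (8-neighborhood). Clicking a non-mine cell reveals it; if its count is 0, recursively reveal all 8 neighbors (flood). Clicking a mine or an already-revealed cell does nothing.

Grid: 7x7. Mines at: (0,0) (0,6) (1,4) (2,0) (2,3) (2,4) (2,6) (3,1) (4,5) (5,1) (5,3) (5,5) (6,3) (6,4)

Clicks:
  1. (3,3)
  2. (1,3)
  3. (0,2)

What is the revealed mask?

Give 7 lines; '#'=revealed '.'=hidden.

Click 1 (3,3) count=2: revealed 1 new [(3,3)] -> total=1
Click 2 (1,3) count=3: revealed 1 new [(1,3)] -> total=2
Click 3 (0,2) count=0: revealed 5 new [(0,1) (0,2) (0,3) (1,1) (1,2)] -> total=7

Answer: .###...
.###...
.......
...#...
.......
.......
.......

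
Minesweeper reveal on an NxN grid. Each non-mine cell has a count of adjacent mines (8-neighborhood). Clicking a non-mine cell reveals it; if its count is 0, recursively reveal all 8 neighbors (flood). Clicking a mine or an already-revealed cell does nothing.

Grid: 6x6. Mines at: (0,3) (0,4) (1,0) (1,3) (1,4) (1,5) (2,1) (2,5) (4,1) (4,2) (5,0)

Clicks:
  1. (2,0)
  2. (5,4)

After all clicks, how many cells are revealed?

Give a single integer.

Click 1 (2,0) count=2: revealed 1 new [(2,0)] -> total=1
Click 2 (5,4) count=0: revealed 9 new [(3,3) (3,4) (3,5) (4,3) (4,4) (4,5) (5,3) (5,4) (5,5)] -> total=10

Answer: 10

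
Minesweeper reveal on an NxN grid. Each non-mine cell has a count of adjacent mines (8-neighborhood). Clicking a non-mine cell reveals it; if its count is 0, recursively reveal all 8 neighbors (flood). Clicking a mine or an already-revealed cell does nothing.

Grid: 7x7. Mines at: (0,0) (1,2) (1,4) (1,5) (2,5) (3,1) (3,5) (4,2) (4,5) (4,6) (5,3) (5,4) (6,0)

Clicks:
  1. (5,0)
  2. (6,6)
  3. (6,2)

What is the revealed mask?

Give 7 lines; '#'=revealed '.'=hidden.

Click 1 (5,0) count=1: revealed 1 new [(5,0)] -> total=1
Click 2 (6,6) count=0: revealed 4 new [(5,5) (5,6) (6,5) (6,6)] -> total=5
Click 3 (6,2) count=1: revealed 1 new [(6,2)] -> total=6

Answer: .......
.......
.......
.......
.......
#....##
..#..##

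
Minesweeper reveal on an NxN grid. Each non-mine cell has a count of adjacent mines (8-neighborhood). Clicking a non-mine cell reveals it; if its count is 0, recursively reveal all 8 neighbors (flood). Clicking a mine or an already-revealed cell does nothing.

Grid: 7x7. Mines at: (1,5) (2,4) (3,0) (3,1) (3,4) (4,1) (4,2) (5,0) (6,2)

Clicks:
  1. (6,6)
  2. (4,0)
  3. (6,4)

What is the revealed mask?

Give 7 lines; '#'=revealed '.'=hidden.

Click 1 (6,6) count=0: revealed 16 new [(2,5) (2,6) (3,5) (3,6) (4,3) (4,4) (4,5) (4,6) (5,3) (5,4) (5,5) (5,6) (6,3) (6,4) (6,5) (6,6)] -> total=16
Click 2 (4,0) count=4: revealed 1 new [(4,0)] -> total=17
Click 3 (6,4) count=0: revealed 0 new [(none)] -> total=17

Answer: .......
.......
.....##
.....##
#..####
...####
...####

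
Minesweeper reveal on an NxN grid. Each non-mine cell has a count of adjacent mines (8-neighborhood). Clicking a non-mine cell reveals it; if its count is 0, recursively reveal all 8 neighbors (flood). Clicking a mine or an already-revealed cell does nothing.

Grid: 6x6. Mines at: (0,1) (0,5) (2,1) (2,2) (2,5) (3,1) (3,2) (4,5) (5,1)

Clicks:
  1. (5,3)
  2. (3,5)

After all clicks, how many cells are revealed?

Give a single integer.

Answer: 7

Derivation:
Click 1 (5,3) count=0: revealed 6 new [(4,2) (4,3) (4,4) (5,2) (5,3) (5,4)] -> total=6
Click 2 (3,5) count=2: revealed 1 new [(3,5)] -> total=7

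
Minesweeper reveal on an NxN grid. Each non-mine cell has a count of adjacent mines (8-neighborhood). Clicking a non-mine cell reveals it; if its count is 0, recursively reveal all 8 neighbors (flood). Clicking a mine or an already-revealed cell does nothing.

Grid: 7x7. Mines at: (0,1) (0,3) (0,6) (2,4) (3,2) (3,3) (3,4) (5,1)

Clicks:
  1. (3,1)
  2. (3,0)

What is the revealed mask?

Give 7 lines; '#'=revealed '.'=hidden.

Click 1 (3,1) count=1: revealed 1 new [(3,1)] -> total=1
Click 2 (3,0) count=0: revealed 7 new [(1,0) (1,1) (2,0) (2,1) (3,0) (4,0) (4,1)] -> total=8

Answer: .......
##.....
##.....
##.....
##.....
.......
.......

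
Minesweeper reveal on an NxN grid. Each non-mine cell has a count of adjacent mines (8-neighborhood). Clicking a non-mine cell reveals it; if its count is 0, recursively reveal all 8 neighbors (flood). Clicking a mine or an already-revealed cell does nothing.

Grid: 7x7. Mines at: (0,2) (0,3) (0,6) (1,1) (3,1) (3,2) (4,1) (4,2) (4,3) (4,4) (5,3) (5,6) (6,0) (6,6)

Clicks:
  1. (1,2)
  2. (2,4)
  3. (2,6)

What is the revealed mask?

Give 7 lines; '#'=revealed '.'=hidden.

Click 1 (1,2) count=3: revealed 1 new [(1,2)] -> total=1
Click 2 (2,4) count=0: revealed 14 new [(1,3) (1,4) (1,5) (1,6) (2,3) (2,4) (2,5) (2,6) (3,3) (3,4) (3,5) (3,6) (4,5) (4,6)] -> total=15
Click 3 (2,6) count=0: revealed 0 new [(none)] -> total=15

Answer: .......
..#####
...####
...####
.....##
.......
.......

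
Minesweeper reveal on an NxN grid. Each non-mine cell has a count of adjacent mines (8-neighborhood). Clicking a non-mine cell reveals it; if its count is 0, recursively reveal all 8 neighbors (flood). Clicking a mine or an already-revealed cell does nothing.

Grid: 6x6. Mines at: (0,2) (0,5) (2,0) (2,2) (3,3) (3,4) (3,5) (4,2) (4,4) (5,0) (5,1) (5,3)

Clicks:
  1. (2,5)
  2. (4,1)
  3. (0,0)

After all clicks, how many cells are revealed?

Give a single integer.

Click 1 (2,5) count=2: revealed 1 new [(2,5)] -> total=1
Click 2 (4,1) count=3: revealed 1 new [(4,1)] -> total=2
Click 3 (0,0) count=0: revealed 4 new [(0,0) (0,1) (1,0) (1,1)] -> total=6

Answer: 6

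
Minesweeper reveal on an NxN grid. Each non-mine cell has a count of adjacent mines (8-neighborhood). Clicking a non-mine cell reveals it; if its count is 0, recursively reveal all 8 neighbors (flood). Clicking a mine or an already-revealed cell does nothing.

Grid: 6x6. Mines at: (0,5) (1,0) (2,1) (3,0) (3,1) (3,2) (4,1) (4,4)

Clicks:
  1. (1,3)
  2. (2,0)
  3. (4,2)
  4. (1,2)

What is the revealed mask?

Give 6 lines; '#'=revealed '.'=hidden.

Click 1 (1,3) count=0: revealed 16 new [(0,1) (0,2) (0,3) (0,4) (1,1) (1,2) (1,3) (1,4) (1,5) (2,2) (2,3) (2,4) (2,5) (3,3) (3,4) (3,5)] -> total=16
Click 2 (2,0) count=4: revealed 1 new [(2,0)] -> total=17
Click 3 (4,2) count=3: revealed 1 new [(4,2)] -> total=18
Click 4 (1,2) count=1: revealed 0 new [(none)] -> total=18

Answer: .####.
.#####
#.####
...###
..#...
......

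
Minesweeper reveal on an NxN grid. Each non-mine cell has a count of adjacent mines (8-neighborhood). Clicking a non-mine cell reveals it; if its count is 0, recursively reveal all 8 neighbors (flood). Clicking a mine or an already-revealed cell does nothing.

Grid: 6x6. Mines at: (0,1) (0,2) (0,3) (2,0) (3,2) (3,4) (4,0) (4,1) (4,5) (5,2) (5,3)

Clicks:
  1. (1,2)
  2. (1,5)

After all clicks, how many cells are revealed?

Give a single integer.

Answer: 7

Derivation:
Click 1 (1,2) count=3: revealed 1 new [(1,2)] -> total=1
Click 2 (1,5) count=0: revealed 6 new [(0,4) (0,5) (1,4) (1,5) (2,4) (2,5)] -> total=7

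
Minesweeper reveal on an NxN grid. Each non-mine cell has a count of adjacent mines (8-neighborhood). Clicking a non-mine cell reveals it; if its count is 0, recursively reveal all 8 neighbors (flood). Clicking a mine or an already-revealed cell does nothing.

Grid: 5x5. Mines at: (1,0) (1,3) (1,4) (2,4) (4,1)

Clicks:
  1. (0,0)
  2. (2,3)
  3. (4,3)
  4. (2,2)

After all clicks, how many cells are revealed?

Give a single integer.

Answer: 9

Derivation:
Click 1 (0,0) count=1: revealed 1 new [(0,0)] -> total=1
Click 2 (2,3) count=3: revealed 1 new [(2,3)] -> total=2
Click 3 (4,3) count=0: revealed 6 new [(3,2) (3,3) (3,4) (4,2) (4,3) (4,4)] -> total=8
Click 4 (2,2) count=1: revealed 1 new [(2,2)] -> total=9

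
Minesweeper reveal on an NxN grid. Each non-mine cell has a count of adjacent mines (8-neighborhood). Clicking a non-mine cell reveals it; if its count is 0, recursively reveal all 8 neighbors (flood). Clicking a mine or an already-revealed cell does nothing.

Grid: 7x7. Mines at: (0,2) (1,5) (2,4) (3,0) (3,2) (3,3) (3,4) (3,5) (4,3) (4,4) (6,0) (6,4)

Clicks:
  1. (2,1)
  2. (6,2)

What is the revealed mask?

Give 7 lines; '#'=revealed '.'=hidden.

Click 1 (2,1) count=2: revealed 1 new [(2,1)] -> total=1
Click 2 (6,2) count=0: revealed 6 new [(5,1) (5,2) (5,3) (6,1) (6,2) (6,3)] -> total=7

Answer: .......
.......
.#.....
.......
.......
.###...
.###...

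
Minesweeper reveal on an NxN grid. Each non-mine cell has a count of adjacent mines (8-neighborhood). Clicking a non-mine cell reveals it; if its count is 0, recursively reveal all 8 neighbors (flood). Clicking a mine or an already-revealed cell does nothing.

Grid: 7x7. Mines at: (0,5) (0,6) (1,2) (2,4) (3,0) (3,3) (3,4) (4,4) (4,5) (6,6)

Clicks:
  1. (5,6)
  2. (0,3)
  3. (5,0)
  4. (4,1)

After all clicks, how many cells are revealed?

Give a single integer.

Click 1 (5,6) count=2: revealed 1 new [(5,6)] -> total=1
Click 2 (0,3) count=1: revealed 1 new [(0,3)] -> total=2
Click 3 (5,0) count=0: revealed 16 new [(4,0) (4,1) (4,2) (4,3) (5,0) (5,1) (5,2) (5,3) (5,4) (5,5) (6,0) (6,1) (6,2) (6,3) (6,4) (6,5)] -> total=18
Click 4 (4,1) count=1: revealed 0 new [(none)] -> total=18

Answer: 18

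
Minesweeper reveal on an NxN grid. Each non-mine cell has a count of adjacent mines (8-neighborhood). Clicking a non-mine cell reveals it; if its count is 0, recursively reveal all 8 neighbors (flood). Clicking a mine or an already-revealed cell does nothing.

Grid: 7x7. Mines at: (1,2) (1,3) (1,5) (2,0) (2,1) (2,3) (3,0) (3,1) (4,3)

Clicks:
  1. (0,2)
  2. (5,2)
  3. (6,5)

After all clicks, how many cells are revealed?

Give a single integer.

Click 1 (0,2) count=2: revealed 1 new [(0,2)] -> total=1
Click 2 (5,2) count=1: revealed 1 new [(5,2)] -> total=2
Click 3 (6,5) count=0: revealed 25 new [(2,4) (2,5) (2,6) (3,4) (3,5) (3,6) (4,0) (4,1) (4,2) (4,4) (4,5) (4,6) (5,0) (5,1) (5,3) (5,4) (5,5) (5,6) (6,0) (6,1) (6,2) (6,3) (6,4) (6,5) (6,6)] -> total=27

Answer: 27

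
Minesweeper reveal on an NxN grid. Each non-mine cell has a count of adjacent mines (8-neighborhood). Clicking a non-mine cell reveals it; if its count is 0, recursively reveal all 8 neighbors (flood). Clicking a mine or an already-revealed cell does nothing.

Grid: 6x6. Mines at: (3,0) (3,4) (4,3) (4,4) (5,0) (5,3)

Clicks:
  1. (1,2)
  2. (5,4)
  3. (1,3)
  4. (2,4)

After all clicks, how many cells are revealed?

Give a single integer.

Click 1 (1,2) count=0: revealed 21 new [(0,0) (0,1) (0,2) (0,3) (0,4) (0,5) (1,0) (1,1) (1,2) (1,3) (1,4) (1,5) (2,0) (2,1) (2,2) (2,3) (2,4) (2,5) (3,1) (3,2) (3,3)] -> total=21
Click 2 (5,4) count=3: revealed 1 new [(5,4)] -> total=22
Click 3 (1,3) count=0: revealed 0 new [(none)] -> total=22
Click 4 (2,4) count=1: revealed 0 new [(none)] -> total=22

Answer: 22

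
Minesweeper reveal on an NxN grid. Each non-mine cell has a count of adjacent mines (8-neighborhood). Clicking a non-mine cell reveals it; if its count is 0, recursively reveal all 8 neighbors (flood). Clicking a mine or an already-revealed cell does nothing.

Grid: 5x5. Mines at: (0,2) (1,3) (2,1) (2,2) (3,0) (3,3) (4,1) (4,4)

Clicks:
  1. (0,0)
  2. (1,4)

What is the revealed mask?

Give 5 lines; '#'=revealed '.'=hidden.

Click 1 (0,0) count=0: revealed 4 new [(0,0) (0,1) (1,0) (1,1)] -> total=4
Click 2 (1,4) count=1: revealed 1 new [(1,4)] -> total=5

Answer: ##...
##..#
.....
.....
.....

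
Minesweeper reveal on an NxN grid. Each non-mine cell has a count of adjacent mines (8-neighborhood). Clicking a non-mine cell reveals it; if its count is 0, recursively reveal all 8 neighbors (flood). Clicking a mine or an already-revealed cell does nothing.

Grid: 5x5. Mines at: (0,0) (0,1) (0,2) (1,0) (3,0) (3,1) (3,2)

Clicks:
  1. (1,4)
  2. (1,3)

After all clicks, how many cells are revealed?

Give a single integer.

Click 1 (1,4) count=0: revealed 10 new [(0,3) (0,4) (1,3) (1,4) (2,3) (2,4) (3,3) (3,4) (4,3) (4,4)] -> total=10
Click 2 (1,3) count=1: revealed 0 new [(none)] -> total=10

Answer: 10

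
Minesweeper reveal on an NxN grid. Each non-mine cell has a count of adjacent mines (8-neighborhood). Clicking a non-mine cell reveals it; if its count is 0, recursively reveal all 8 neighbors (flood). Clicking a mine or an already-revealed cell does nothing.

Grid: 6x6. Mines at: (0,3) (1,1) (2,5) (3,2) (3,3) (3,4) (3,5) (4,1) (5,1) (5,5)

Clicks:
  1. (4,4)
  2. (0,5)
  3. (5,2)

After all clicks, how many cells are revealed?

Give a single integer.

Click 1 (4,4) count=4: revealed 1 new [(4,4)] -> total=1
Click 2 (0,5) count=0: revealed 4 new [(0,4) (0,5) (1,4) (1,5)] -> total=5
Click 3 (5,2) count=2: revealed 1 new [(5,2)] -> total=6

Answer: 6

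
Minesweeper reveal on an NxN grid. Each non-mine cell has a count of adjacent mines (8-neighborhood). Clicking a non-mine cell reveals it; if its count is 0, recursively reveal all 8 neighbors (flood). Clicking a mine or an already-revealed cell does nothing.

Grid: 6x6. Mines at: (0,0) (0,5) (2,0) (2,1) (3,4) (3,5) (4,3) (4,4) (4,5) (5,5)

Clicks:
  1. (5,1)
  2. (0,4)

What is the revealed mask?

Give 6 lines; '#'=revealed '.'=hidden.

Answer: ....#.
......
......
###...
###...
###...

Derivation:
Click 1 (5,1) count=0: revealed 9 new [(3,0) (3,1) (3,2) (4,0) (4,1) (4,2) (5,0) (5,1) (5,2)] -> total=9
Click 2 (0,4) count=1: revealed 1 new [(0,4)] -> total=10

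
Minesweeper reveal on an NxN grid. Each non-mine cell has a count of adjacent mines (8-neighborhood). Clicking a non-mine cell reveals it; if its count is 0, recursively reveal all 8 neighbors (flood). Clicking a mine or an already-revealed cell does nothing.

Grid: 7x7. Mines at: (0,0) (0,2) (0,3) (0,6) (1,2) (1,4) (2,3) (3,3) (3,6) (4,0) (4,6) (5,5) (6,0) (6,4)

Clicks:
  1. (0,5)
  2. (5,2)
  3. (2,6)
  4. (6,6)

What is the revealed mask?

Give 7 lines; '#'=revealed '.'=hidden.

Answer: .....#.
.......
......#
.......
.###...
.###...
.###..#

Derivation:
Click 1 (0,5) count=2: revealed 1 new [(0,5)] -> total=1
Click 2 (5,2) count=0: revealed 9 new [(4,1) (4,2) (4,3) (5,1) (5,2) (5,3) (6,1) (6,2) (6,3)] -> total=10
Click 3 (2,6) count=1: revealed 1 new [(2,6)] -> total=11
Click 4 (6,6) count=1: revealed 1 new [(6,6)] -> total=12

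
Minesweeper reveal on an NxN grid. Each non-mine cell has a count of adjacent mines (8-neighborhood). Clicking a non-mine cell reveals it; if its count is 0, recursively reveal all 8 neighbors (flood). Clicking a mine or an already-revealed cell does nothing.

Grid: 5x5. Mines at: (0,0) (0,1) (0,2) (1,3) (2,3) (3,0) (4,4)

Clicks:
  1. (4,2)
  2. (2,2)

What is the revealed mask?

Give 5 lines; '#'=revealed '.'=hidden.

Click 1 (4,2) count=0: revealed 6 new [(3,1) (3,2) (3,3) (4,1) (4,2) (4,3)] -> total=6
Click 2 (2,2) count=2: revealed 1 new [(2,2)] -> total=7

Answer: .....
.....
..#..
.###.
.###.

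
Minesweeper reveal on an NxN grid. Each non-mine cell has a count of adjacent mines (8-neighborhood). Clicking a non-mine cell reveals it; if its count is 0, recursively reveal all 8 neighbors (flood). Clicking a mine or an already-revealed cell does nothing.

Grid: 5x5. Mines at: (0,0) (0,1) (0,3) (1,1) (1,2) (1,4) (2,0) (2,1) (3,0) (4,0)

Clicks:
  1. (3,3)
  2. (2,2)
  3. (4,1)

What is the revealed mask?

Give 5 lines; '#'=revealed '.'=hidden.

Answer: .....
.....
..###
.####
.####

Derivation:
Click 1 (3,3) count=0: revealed 11 new [(2,2) (2,3) (2,4) (3,1) (3,2) (3,3) (3,4) (4,1) (4,2) (4,3) (4,4)] -> total=11
Click 2 (2,2) count=3: revealed 0 new [(none)] -> total=11
Click 3 (4,1) count=2: revealed 0 new [(none)] -> total=11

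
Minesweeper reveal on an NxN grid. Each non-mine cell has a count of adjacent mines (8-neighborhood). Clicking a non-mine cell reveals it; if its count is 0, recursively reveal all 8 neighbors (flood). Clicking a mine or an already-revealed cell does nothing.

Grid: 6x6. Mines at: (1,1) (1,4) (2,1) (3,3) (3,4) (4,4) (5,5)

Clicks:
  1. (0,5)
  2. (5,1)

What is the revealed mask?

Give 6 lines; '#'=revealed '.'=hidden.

Answer: .....#
......
......
###...
####..
####..

Derivation:
Click 1 (0,5) count=1: revealed 1 new [(0,5)] -> total=1
Click 2 (5,1) count=0: revealed 11 new [(3,0) (3,1) (3,2) (4,0) (4,1) (4,2) (4,3) (5,0) (5,1) (5,2) (5,3)] -> total=12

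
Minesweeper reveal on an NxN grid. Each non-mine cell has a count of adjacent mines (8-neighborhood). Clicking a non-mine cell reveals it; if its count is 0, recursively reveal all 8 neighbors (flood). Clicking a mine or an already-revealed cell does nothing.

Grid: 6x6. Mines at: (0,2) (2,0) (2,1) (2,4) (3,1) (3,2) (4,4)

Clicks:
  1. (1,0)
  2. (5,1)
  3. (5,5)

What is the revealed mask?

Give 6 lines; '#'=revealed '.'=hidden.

Click 1 (1,0) count=2: revealed 1 new [(1,0)] -> total=1
Click 2 (5,1) count=0: revealed 8 new [(4,0) (4,1) (4,2) (4,3) (5,0) (5,1) (5,2) (5,3)] -> total=9
Click 3 (5,5) count=1: revealed 1 new [(5,5)] -> total=10

Answer: ......
#.....
......
......
####..
####.#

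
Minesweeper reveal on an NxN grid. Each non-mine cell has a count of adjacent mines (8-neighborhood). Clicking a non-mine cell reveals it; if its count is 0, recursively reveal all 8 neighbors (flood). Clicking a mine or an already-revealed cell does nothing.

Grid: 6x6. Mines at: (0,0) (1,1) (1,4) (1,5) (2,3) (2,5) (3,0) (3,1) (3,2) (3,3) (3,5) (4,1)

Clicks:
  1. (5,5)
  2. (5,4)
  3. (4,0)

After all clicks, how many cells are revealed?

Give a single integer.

Click 1 (5,5) count=0: revealed 8 new [(4,2) (4,3) (4,4) (4,5) (5,2) (5,3) (5,4) (5,5)] -> total=8
Click 2 (5,4) count=0: revealed 0 new [(none)] -> total=8
Click 3 (4,0) count=3: revealed 1 new [(4,0)] -> total=9

Answer: 9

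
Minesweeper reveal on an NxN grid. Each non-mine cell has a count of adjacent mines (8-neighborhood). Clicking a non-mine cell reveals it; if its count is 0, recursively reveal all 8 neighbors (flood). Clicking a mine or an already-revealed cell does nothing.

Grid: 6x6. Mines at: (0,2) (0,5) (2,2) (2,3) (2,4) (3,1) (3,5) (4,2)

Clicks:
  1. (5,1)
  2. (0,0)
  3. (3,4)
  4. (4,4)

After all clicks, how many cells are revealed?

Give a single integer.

Answer: 9

Derivation:
Click 1 (5,1) count=1: revealed 1 new [(5,1)] -> total=1
Click 2 (0,0) count=0: revealed 6 new [(0,0) (0,1) (1,0) (1,1) (2,0) (2,1)] -> total=7
Click 3 (3,4) count=3: revealed 1 new [(3,4)] -> total=8
Click 4 (4,4) count=1: revealed 1 new [(4,4)] -> total=9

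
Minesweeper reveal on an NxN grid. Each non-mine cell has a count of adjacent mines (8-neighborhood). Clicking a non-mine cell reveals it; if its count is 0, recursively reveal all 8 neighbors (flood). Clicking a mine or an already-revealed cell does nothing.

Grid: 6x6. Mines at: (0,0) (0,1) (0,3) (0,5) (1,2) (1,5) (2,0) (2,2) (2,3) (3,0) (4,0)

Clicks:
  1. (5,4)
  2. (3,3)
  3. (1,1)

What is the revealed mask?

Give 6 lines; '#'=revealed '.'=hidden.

Click 1 (5,4) count=0: revealed 17 new [(2,4) (2,5) (3,1) (3,2) (3,3) (3,4) (3,5) (4,1) (4,2) (4,3) (4,4) (4,5) (5,1) (5,2) (5,3) (5,4) (5,5)] -> total=17
Click 2 (3,3) count=2: revealed 0 new [(none)] -> total=17
Click 3 (1,1) count=5: revealed 1 new [(1,1)] -> total=18

Answer: ......
.#....
....##
.#####
.#####
.#####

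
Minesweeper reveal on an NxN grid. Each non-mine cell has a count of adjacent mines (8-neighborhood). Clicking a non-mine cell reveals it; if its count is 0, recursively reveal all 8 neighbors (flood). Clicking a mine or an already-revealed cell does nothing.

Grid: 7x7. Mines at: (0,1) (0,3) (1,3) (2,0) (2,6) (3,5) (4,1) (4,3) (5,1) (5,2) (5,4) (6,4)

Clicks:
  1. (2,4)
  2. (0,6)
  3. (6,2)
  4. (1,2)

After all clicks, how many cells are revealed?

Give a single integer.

Answer: 9

Derivation:
Click 1 (2,4) count=2: revealed 1 new [(2,4)] -> total=1
Click 2 (0,6) count=0: revealed 6 new [(0,4) (0,5) (0,6) (1,4) (1,5) (1,6)] -> total=7
Click 3 (6,2) count=2: revealed 1 new [(6,2)] -> total=8
Click 4 (1,2) count=3: revealed 1 new [(1,2)] -> total=9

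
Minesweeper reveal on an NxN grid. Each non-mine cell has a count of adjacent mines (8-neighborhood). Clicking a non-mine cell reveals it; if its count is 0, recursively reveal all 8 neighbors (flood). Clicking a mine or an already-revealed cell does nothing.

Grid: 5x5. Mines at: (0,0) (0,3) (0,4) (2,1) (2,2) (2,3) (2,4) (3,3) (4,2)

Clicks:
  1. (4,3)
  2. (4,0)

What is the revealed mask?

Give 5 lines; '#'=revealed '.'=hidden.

Click 1 (4,3) count=2: revealed 1 new [(4,3)] -> total=1
Click 2 (4,0) count=0: revealed 4 new [(3,0) (3,1) (4,0) (4,1)] -> total=5

Answer: .....
.....
.....
##...
##.#.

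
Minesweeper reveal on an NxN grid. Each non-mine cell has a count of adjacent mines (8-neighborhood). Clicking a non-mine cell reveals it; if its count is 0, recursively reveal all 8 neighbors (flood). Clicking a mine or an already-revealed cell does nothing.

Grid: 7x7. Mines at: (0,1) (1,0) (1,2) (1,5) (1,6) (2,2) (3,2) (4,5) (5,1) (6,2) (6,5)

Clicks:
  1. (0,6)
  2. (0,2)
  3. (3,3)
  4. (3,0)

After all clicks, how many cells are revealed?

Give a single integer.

Answer: 9

Derivation:
Click 1 (0,6) count=2: revealed 1 new [(0,6)] -> total=1
Click 2 (0,2) count=2: revealed 1 new [(0,2)] -> total=2
Click 3 (3,3) count=2: revealed 1 new [(3,3)] -> total=3
Click 4 (3,0) count=0: revealed 6 new [(2,0) (2,1) (3,0) (3,1) (4,0) (4,1)] -> total=9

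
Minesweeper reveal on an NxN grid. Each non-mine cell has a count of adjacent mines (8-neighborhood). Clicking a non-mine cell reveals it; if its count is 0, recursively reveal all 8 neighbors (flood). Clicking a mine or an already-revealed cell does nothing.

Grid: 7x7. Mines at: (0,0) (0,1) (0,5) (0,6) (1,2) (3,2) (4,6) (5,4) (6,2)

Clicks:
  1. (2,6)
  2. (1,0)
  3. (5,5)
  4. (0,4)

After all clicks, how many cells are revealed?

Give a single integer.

Click 1 (2,6) count=0: revealed 15 new [(1,3) (1,4) (1,5) (1,6) (2,3) (2,4) (2,5) (2,6) (3,3) (3,4) (3,5) (3,6) (4,3) (4,4) (4,5)] -> total=15
Click 2 (1,0) count=2: revealed 1 new [(1,0)] -> total=16
Click 3 (5,5) count=2: revealed 1 new [(5,5)] -> total=17
Click 4 (0,4) count=1: revealed 1 new [(0,4)] -> total=18

Answer: 18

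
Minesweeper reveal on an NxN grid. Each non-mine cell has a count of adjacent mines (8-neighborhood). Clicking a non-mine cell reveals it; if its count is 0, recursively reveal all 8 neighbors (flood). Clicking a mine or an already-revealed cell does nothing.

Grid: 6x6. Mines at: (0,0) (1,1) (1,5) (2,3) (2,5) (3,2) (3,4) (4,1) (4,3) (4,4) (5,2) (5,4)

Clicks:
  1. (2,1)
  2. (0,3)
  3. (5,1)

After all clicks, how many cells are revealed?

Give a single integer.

Answer: 8

Derivation:
Click 1 (2,1) count=2: revealed 1 new [(2,1)] -> total=1
Click 2 (0,3) count=0: revealed 6 new [(0,2) (0,3) (0,4) (1,2) (1,3) (1,4)] -> total=7
Click 3 (5,1) count=2: revealed 1 new [(5,1)] -> total=8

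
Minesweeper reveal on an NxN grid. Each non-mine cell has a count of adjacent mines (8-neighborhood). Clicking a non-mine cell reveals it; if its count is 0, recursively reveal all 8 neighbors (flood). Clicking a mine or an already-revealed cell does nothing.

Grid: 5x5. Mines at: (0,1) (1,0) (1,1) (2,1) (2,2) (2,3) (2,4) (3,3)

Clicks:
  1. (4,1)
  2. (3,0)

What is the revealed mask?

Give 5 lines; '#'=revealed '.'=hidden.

Click 1 (4,1) count=0: revealed 6 new [(3,0) (3,1) (3,2) (4,0) (4,1) (4,2)] -> total=6
Click 2 (3,0) count=1: revealed 0 new [(none)] -> total=6

Answer: .....
.....
.....
###..
###..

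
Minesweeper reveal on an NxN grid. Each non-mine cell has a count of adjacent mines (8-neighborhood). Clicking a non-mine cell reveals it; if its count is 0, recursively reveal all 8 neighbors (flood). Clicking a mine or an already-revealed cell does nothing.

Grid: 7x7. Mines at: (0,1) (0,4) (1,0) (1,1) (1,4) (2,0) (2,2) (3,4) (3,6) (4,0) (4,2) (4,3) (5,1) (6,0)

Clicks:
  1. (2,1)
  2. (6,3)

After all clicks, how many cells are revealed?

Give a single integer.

Answer: 14

Derivation:
Click 1 (2,1) count=4: revealed 1 new [(2,1)] -> total=1
Click 2 (6,3) count=0: revealed 13 new [(4,4) (4,5) (4,6) (5,2) (5,3) (5,4) (5,5) (5,6) (6,2) (6,3) (6,4) (6,5) (6,6)] -> total=14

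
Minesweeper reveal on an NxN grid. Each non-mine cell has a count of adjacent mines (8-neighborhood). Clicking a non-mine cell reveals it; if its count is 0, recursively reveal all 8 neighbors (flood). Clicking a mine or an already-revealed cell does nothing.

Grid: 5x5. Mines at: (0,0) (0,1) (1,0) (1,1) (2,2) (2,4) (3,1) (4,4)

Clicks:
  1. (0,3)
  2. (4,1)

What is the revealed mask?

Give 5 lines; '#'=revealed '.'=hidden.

Answer: ..###
..###
.....
.....
.#...

Derivation:
Click 1 (0,3) count=0: revealed 6 new [(0,2) (0,3) (0,4) (1,2) (1,3) (1,4)] -> total=6
Click 2 (4,1) count=1: revealed 1 new [(4,1)] -> total=7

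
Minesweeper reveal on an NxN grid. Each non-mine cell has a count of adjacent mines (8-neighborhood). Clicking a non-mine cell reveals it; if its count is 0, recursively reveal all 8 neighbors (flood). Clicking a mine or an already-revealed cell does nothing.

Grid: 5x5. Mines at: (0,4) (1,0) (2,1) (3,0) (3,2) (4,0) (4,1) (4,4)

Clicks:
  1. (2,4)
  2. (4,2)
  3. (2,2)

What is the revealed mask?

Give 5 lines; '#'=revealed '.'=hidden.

Click 1 (2,4) count=0: revealed 6 new [(1,3) (1,4) (2,3) (2,4) (3,3) (3,4)] -> total=6
Click 2 (4,2) count=2: revealed 1 new [(4,2)] -> total=7
Click 3 (2,2) count=2: revealed 1 new [(2,2)] -> total=8

Answer: .....
...##
..###
...##
..#..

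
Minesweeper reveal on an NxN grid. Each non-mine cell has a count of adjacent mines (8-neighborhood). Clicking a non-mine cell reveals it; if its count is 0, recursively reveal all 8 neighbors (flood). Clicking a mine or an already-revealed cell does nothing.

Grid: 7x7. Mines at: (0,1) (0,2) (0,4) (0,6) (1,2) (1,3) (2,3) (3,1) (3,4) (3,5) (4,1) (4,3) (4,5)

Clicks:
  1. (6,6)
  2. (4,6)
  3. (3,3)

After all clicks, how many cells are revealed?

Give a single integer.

Answer: 16

Derivation:
Click 1 (6,6) count=0: revealed 14 new [(5,0) (5,1) (5,2) (5,3) (5,4) (5,5) (5,6) (6,0) (6,1) (6,2) (6,3) (6,4) (6,5) (6,6)] -> total=14
Click 2 (4,6) count=2: revealed 1 new [(4,6)] -> total=15
Click 3 (3,3) count=3: revealed 1 new [(3,3)] -> total=16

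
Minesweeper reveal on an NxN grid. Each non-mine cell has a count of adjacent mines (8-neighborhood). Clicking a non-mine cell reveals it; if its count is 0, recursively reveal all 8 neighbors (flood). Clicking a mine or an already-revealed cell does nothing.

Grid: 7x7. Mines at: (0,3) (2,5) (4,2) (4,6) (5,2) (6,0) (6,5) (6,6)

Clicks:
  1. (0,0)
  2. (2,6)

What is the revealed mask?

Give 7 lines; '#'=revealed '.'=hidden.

Click 1 (0,0) count=0: revealed 22 new [(0,0) (0,1) (0,2) (1,0) (1,1) (1,2) (1,3) (1,4) (2,0) (2,1) (2,2) (2,3) (2,4) (3,0) (3,1) (3,2) (3,3) (3,4) (4,0) (4,1) (5,0) (5,1)] -> total=22
Click 2 (2,6) count=1: revealed 1 new [(2,6)] -> total=23

Answer: ###....
#####..
#####.#
#####..
##.....
##.....
.......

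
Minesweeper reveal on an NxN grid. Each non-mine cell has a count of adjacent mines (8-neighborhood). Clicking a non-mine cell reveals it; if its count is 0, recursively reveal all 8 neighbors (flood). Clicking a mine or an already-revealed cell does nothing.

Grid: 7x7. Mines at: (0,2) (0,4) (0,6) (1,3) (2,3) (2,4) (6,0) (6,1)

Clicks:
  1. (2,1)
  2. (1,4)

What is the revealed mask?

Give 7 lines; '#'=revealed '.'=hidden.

Click 1 (2,1) count=0: revealed 38 new [(0,0) (0,1) (1,0) (1,1) (1,2) (1,5) (1,6) (2,0) (2,1) (2,2) (2,5) (2,6) (3,0) (3,1) (3,2) (3,3) (3,4) (3,5) (3,6) (4,0) (4,1) (4,2) (4,3) (4,4) (4,5) (4,6) (5,0) (5,1) (5,2) (5,3) (5,4) (5,5) (5,6) (6,2) (6,3) (6,4) (6,5) (6,6)] -> total=38
Click 2 (1,4) count=4: revealed 1 new [(1,4)] -> total=39

Answer: ##.....
###.###
###..##
#######
#######
#######
..#####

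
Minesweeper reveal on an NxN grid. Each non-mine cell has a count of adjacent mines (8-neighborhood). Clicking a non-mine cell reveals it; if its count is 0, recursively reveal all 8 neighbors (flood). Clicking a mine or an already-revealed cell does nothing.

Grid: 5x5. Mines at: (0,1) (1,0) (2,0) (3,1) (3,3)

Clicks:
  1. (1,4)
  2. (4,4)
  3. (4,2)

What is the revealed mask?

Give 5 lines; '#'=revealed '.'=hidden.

Answer: ..###
..###
..###
.....
..#.#

Derivation:
Click 1 (1,4) count=0: revealed 9 new [(0,2) (0,3) (0,4) (1,2) (1,3) (1,4) (2,2) (2,3) (2,4)] -> total=9
Click 2 (4,4) count=1: revealed 1 new [(4,4)] -> total=10
Click 3 (4,2) count=2: revealed 1 new [(4,2)] -> total=11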